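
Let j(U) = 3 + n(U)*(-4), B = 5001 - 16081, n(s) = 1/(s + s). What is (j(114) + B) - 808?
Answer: -677446/57 ≈ -11885.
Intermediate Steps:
n(s) = 1/(2*s)
B = -11080
j(U) = 3 - 2/U (j(U) = 3 + (1/(2*U))*(-4) = 3 - 2/U)
(j(114) + B) - 808 = ((3 - 2/114) - 11080) - 808 = ((3 - 2*1/114) - 11080) - 808 = ((3 - 1/57) - 11080) - 808 = (170/57 - 11080) - 808 = -631390/57 - 808 = -677446/57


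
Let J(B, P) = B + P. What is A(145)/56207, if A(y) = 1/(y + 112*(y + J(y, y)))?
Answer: 1/2746555055 ≈ 3.6409e-10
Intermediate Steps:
A(y) = 1/(337*y) (A(y) = 1/(y + 112*(y + (y + y))) = 1/(y + 112*(y + 2*y)) = 1/(y + 112*(3*y)) = 1/(y + 336*y) = 1/(337*y))
A(145)/56207 = ((1/337)/145)/56207 = ((1/337)*(1/145))*(1/56207) = (1/48865)*(1/56207) = 1/2746555055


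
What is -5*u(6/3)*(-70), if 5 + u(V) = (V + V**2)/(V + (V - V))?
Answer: -700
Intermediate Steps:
u(V) = -5 + (V + V**2)/V (u(V) = -5 + (V + V**2)/(V + (V - V)) = -5 + (V + V**2)/(V + 0) = -5 + (V + V**2)/V)
-5*u(6/3)*(-70) = -5*(-4 + 6/3)*(-70) = -5*(-4 + 6*(1/3))*(-70) = -5*(-4 + 2)*(-70) = -5*(-2)*(-70) = 10*(-70) = -700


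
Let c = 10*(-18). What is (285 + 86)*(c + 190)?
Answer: 3710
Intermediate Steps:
c = -180
(285 + 86)*(c + 190) = (285 + 86)*(-180 + 190) = 371*10 = 3710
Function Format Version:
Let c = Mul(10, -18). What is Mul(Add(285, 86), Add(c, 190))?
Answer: 3710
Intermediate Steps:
c = -180
Mul(Add(285, 86), Add(c, 190)) = Mul(Add(285, 86), Add(-180, 190)) = Mul(371, 10) = 3710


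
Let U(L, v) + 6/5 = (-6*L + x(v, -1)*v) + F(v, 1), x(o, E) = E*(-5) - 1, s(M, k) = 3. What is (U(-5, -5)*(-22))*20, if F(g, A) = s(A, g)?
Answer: -5192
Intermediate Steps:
x(o, E) = -1 - 5*E (x(o, E) = -5*E - 1 = -1 - 5*E)
F(g, A) = 3
U(L, v) = 9/5 - 6*L + 4*v (U(L, v) = -6/5 + ((-6*L + (-1 - 5*(-1))*v) + 3) = -6/5 + ((-6*L + (-1 + 5)*v) + 3) = -6/5 + ((-6*L + 4*v) + 3) = -6/5 + (3 - 6*L + 4*v) = 9/5 - 6*L + 4*v)
(U(-5, -5)*(-22))*20 = ((9/5 - 6*(-5) + 4*(-5))*(-22))*20 = ((9/5 + 30 - 20)*(-22))*20 = ((59/5)*(-22))*20 = -1298/5*20 = -5192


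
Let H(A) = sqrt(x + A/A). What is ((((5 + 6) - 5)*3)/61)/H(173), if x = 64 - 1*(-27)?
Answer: 9*sqrt(23)/1403 ≈ 0.030764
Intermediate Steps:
x = 91 (x = 64 + 27 = 91)
H(A) = 2*sqrt(23) (H(A) = sqrt(91 + A/A) = sqrt(91 + 1) = sqrt(92) = 2*sqrt(23))
((((5 + 6) - 5)*3)/61)/H(173) = ((((5 + 6) - 5)*3)/61)/((2*sqrt(23))) = (((11 - 5)*3)*(1/61))*(sqrt(23)/46) = ((6*3)*(1/61))*(sqrt(23)/46) = (18*(1/61))*(sqrt(23)/46) = 18*(sqrt(23)/46)/61 = 9*sqrt(23)/1403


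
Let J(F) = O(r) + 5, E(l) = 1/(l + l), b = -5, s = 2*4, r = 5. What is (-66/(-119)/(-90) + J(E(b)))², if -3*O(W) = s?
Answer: 17255716/3186225 ≈ 5.4157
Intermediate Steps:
s = 8
O(W) = -8/3 (O(W) = -⅓*8 = -8/3)
E(l) = 1/(2*l)
J(F) = 7/3 (J(F) = -8/3 + 5 = 7/3)
(-66/(-119)/(-90) + J(E(b)))² = (-66/(-119)/(-90) + 7/3)² = (-66*(-1/119)*(-1/90) + 7/3)² = ((66/119)*(-1/90) + 7/3)² = (-11/1785 + 7/3)² = (4154/1785)² = 17255716/3186225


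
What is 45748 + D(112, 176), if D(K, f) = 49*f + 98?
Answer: 54470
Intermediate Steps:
D(K, f) = 98 + 49*f
45748 + D(112, 176) = 45748 + (98 + 49*176) = 45748 + (98 + 8624) = 45748 + 8722 = 54470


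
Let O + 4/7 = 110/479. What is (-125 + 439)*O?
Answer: -359844/3353 ≈ -107.32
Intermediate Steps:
O = -1146/3353 (O = -4/7 + 110/479 = -1146/3353 ≈ -0.34178)
(-125 + 439)*O = (-125 + 439)*(-1146/3353) = 314*(-1146/3353) = -359844/3353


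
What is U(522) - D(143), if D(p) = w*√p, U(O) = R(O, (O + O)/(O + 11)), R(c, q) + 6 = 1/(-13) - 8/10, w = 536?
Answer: -447/65 - 536*√143 ≈ -6416.5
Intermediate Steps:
R(c, q) = -447/65 (R(c, q) = -6 + (1/(-13) - 8/10) = -6 + (1*(-1/13) - 8*⅒) = -6 + (-1/13 - ⅘) = -6 - 57/65 = -447/65)
U(O) = -447/65
D(p) = 536*√p
U(522) - D(143) = -447/65 - 536*√143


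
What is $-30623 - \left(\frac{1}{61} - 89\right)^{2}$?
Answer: $- \frac{143411367}{3721} \approx -38541.0$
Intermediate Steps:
$-30623 - \left(\frac{1}{61} - 89\right)^{2} = -30623 - \left(- \frac{5428}{61}\right)^{2} = -30623 - \frac{29463184}{3721} = - \frac{143411367}{3721}$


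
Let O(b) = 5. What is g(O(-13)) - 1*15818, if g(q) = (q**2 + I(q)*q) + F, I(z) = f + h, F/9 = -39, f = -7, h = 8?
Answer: -16139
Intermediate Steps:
F = -351 (F = 9*(-39) = -351)
I(z) = 1 (I(z) = -7 + 8 = 1)
g(q) = -351 + q + q**2 (g(q) = (q**2 + 1*q) - 351 = (q**2 + q) - 351 = (q + q**2) - 351 = -351 + q + q**2)
g(O(-13)) - 1*15818 = (-351 + 5 + 5**2) - 1*15818 = (-351 + 5 + 25) - 15818 = -321 - 15818 = -16139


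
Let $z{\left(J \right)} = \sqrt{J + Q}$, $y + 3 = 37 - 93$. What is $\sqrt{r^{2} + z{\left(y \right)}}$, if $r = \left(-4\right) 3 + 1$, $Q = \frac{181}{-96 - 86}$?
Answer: $\frac{\sqrt{4008004 + 182 i \sqrt{1987258}}}{182} \approx 11.006 + 0.35189 i$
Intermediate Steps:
$Q = - \frac{181}{182}$ ($Q = \frac{181}{-96 - 86} = \frac{181}{-182} = 181 \left(- \frac{1}{182}\right) = - \frac{181}{182} \approx -0.99451$)
$y = -59$ ($y = -3 + \left(37 - 93\right) = -3 - 56 = -59$)
$r = -11$ ($r = -12 + 1 = -11$)
$z{\left(J \right)} = \sqrt{- \frac{181}{182} + J}$ ($z{\left(J \right)} = \sqrt{J - \frac{181}{182}} = \sqrt{- \frac{181}{182} + J}$)
$\sqrt{r^{2} + z{\left(y \right)}} = \sqrt{\left(-11\right)^{2} + \frac{\sqrt{-32942 + 33124 \left(-59\right)}}{182}} = \sqrt{121 + \frac{\sqrt{-32942 - 1954316}}{182}} = \sqrt{121 + \frac{\sqrt{-1987258}}{182}} = \sqrt{121 + \frac{i \sqrt{1987258}}{182}}$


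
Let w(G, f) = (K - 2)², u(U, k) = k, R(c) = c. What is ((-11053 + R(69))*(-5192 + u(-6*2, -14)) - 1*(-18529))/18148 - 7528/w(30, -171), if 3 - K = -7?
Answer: 110133149/36296 ≈ 3034.3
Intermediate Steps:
K = 10 (K = 3 - 1*(-7) = 3 + 7 = 10)
w(G, f) = 64 (w(G, f) = (10 - 2)² = 8² = 64)
((-11053 + R(69))*(-5192 + u(-6*2, -14)) - 1*(-18529))/18148 - 7528/w(30, -171) = ((-11053 + 69)*(-5192 - 14) - 1*(-18529))/18148 - 7528/64 = (-10984*(-5206) + 18529)*(1/18148) - 7528*1/64 = (57182704 + 18529)*(1/18148) - 941/8 = 57201233*(1/18148) - 941/8 = 57201233/18148 - 941/8 = 110133149/36296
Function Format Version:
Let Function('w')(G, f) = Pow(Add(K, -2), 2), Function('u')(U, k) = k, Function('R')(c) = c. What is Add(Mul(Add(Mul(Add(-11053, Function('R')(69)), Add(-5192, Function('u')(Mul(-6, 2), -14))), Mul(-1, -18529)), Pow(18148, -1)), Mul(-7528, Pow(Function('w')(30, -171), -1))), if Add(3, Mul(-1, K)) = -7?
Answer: Rational(110133149, 36296) ≈ 3034.3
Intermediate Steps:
K = 10 (K = Add(3, Mul(-1, -7)) = Add(3, 7) = 10)
Function('w')(G, f) = 64 (Function('w')(G, f) = Pow(Add(10, -2), 2) = Pow(8, 2) = 64)
Add(Mul(Add(Mul(Add(-11053, Function('R')(69)), Add(-5192, Function('u')(Mul(-6, 2), -14))), Mul(-1, -18529)), Pow(18148, -1)), Mul(-7528, Pow(Function('w')(30, -171), -1))) = Add(Mul(Add(Mul(Add(-11053, 69), Add(-5192, -14)), Mul(-1, -18529)), Pow(18148, -1)), Mul(-7528, Pow(64, -1))) = Add(Mul(Add(Mul(-10984, -5206), 18529), Rational(1, 18148)), Mul(-7528, Rational(1, 64))) = Add(Mul(Add(57182704, 18529), Rational(1, 18148)), Rational(-941, 8)) = Add(Mul(57201233, Rational(1, 18148)), Rational(-941, 8)) = Add(Rational(57201233, 18148), Rational(-941, 8)) = Rational(110133149, 36296)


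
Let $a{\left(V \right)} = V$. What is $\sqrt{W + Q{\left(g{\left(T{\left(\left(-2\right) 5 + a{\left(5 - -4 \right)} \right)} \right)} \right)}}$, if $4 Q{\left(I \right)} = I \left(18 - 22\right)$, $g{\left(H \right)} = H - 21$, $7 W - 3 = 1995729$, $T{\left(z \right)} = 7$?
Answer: $\frac{\sqrt{13970810}}{7} \approx 533.96$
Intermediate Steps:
$W = \frac{1995732}{7}$ ($W = \frac{3}{7} + \frac{1}{7} \cdot 1995729 = \frac{3}{7} + \frac{1995729}{7} = \frac{1995732}{7} \approx 2.851 \cdot 10^{5}$)
$g{\left(H \right)} = -21 + H$
$Q{\left(I \right)} = - I$ ($Q{\left(I \right)} = \frac{I \left(18 - 22\right)}{4} = \frac{I \left(-4\right)}{4} = \frac{\left(-4\right) I}{4} = - I$)
$\sqrt{W + Q{\left(g{\left(T{\left(\left(-2\right) 5 + a{\left(5 - -4 \right)} \right)} \right)} \right)}} = \sqrt{\frac{1995732}{7} - \left(-21 + 7\right)} = \sqrt{\frac{1995732}{7} - -14} = \sqrt{\frac{1995732}{7} + 14} = \sqrt{\frac{1995830}{7}} = \frac{\sqrt{13970810}}{7}$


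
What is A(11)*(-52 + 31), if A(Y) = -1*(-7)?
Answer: -147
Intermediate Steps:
A(Y) = 7
A(11)*(-52 + 31) = 7*(-52 + 31) = 7*(-21) = -147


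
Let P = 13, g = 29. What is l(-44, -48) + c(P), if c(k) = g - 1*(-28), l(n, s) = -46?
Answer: 11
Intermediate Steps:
c(k) = 57 (c(k) = 29 - 1*(-28) = 29 + 28 = 57)
l(-44, -48) + c(P) = -46 + 57 = 11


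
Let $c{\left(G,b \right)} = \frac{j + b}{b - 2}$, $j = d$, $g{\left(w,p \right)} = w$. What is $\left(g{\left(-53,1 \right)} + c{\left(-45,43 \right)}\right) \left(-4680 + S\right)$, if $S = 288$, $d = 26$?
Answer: $\frac{9240768}{41} \approx 2.2538 \cdot 10^{5}$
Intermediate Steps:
$j = 26$
$c{\left(G,b \right)} = \frac{26 + b}{-2 + b}$ ($c{\left(G,b \right)} = \frac{26 + b}{b - 2} = \frac{26 + b}{-2 + b}$)
$\left(g{\left(-53,1 \right)} + c{\left(-45,43 \right)}\right) \left(-4680 + S\right) = \left(-53 + \frac{26 + 43}{-2 + 43}\right) \left(-4680 + 288\right) = \left(-53 + \frac{1}{41} \cdot 69\right) \left(-4392\right) = \left(-53 + \frac{69}{41}\right) \left(-4392\right) = \left(- \frac{2104}{41}\right) \left(-4392\right) = \frac{9240768}{41}$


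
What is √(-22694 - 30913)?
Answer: I*√53607 ≈ 231.53*I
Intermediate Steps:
√(-22694 - 30913) = √(-53607) = I*√53607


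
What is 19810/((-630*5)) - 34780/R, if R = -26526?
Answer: -990293/198945 ≈ -4.9777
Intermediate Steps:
19810/((-630*5)) - 34780/R = 19810/((-630*5)) - 34780/(-26526) = 19810/(-3150) - 34780*(-1/26526) = 19810*(-1/3150) + 17390/13263 = -283/45 + 17390/13263 = -990293/198945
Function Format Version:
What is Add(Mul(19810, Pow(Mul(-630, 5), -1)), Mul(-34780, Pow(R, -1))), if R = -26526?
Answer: Rational(-990293, 198945) ≈ -4.9777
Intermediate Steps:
Add(Mul(19810, Pow(Mul(-630, 5), -1)), Mul(-34780, Pow(R, -1))) = Add(Mul(19810, Pow(Mul(-630, 5), -1)), Mul(-34780, Pow(-26526, -1))) = Add(Mul(19810, Pow(-3150, -1)), Mul(-34780, Rational(-1, 26526))) = Add(Mul(19810, Rational(-1, 3150)), Rational(17390, 13263)) = Add(Rational(-283, 45), Rational(17390, 13263)) = Rational(-990293, 198945)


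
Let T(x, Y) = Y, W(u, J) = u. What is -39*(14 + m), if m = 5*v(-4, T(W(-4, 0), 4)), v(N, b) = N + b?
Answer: -546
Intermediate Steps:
m = 0 (m = 5*(-4 + 4) = 5*0 = 0)
-39*(14 + m) = -39*(14 + 0) = -39*14 = -546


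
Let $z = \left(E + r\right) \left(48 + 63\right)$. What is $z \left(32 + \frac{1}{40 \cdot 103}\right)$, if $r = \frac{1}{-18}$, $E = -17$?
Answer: $- \frac{499193973}{8240} \approx -60582.0$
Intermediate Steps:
$r = - \frac{1}{18} \approx -0.055556$
$z = - \frac{11359}{6}$ ($z = \left(-17 - \frac{1}{18}\right) \left(48 + 63\right) = \left(- \frac{307}{18}\right) 111 = - \frac{11359}{6} \approx -1893.2$)
$z \left(32 + \frac{1}{40 \cdot 103}\right) = - \frac{11359 \left(32 + \frac{1}{40 \cdot 103}\right)}{6} = - \frac{11359 \left(32 + \frac{1}{40} \cdot \frac{1}{103}\right)}{6} = - \frac{11359 \left(32 + \frac{1}{4120}\right)}{6} = \left(- \frac{11359}{6}\right) \frac{131841}{4120} = - \frac{499193973}{8240}$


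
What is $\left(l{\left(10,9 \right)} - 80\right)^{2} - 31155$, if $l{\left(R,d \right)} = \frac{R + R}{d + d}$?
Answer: $- \frac{2019455}{81} \approx -24932.0$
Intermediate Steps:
$l{\left(R,d \right)} = \frac{R}{d}$ ($l{\left(R,d \right)} = \frac{2 R}{2 d} = 2 R \frac{1}{2 d} = \frac{R}{d}$)
$\left(l{\left(10,9 \right)} - 80\right)^{2} - 31155 = \left(\frac{10}{9} - 80\right)^{2} - 31155 = \left(- \frac{710}{9}\right)^{2} - 31155 = \frac{504100}{81} - 31155 = - \frac{2019455}{81}$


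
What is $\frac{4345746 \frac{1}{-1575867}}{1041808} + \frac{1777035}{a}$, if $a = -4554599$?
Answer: $- \frac{486244751746920269}{1246252794739436344} \approx -0.39017$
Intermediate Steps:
$\frac{4345746 \frac{1}{-1575867}}{1041808} + \frac{1777035}{a} = \frac{4345746 \frac{1}{-1575867}}{1041808} + \frac{1777035}{-4554599} = 4345746 \left(- \frac{1}{1575867}\right) \frac{1}{1041808} + 1777035 \left(- \frac{1}{4554599}\right) = \left(- \frac{1448582}{525289}\right) \frac{1}{1041808} - \frac{1777035}{4554599} = - \frac{724291}{273625141256} - \frac{1777035}{4554599} = - \frac{486244751746920269}{1246252794739436344}$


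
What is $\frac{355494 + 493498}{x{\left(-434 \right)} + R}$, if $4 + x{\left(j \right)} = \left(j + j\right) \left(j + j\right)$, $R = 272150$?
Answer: $\frac{424496}{512785} \approx 0.82782$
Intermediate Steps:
$x{\left(j \right)} = -4 + 4 j^{2}$ ($x{\left(j \right)} = -4 + \left(j + j\right) \left(j + j\right) = -4 + 2 j 2 j = -4 + 4 j^{2}$)
$\frac{355494 + 493498}{x{\left(-434 \right)} + R} = \frac{355494 + 493498}{\left(-4 + 4 \left(-434\right)^{2}\right) + 272150} = \frac{848992}{\left(-4 + 4 \cdot 188356\right) + 272150} = \frac{848992}{\left(-4 + 753424\right) + 272150} = \frac{848992}{753420 + 272150} = \frac{848992}{1025570} = 848992 \cdot \frac{1}{1025570} = \frac{424496}{512785}$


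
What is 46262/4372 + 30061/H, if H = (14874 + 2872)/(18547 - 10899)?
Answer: 251493076467/19396378 ≈ 12966.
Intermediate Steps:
H = 8873/3824 (H = 17746/7648 = 17746*(1/7648) = 8873/3824 ≈ 2.3203)
46262/4372 + 30061/H = 46262/4372 + 30061/(8873/3824) = 46262*(1/4372) + 30061*(3824/8873) = 23131/2186 + 114953264/8873 = 251493076467/19396378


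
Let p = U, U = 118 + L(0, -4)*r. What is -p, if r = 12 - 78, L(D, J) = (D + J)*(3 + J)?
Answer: 146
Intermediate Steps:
L(D, J) = (3 + J)*(D + J)
r = -66
U = -146 (U = 118 + ((-4)² + 3*0 + 3*(-4) + 0*(-4))*(-66) = 118 + (16 + 0 - 12 + 0)*(-66) = 118 + 4*(-66) = 118 - 264 = -146)
p = -146
-p = -1*(-146) = 146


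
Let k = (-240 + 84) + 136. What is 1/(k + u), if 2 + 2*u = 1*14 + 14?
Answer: -⅐ ≈ -0.14286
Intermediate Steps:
k = -20 (k = -156 + 136 = -20)
u = 13 (u = -1 + (1*14 + 14)/2 = -1 + (14 + 14)/2 = -1 + (½)*28 = -1 + 14 = 13)
1/(k + u) = 1/(-20 + 13) = 1/(-7) = -⅐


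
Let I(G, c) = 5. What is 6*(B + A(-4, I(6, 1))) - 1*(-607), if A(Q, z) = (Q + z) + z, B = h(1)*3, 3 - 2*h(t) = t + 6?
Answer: 607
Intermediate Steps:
h(t) = -3/2 - t/2 (h(t) = 3/2 - (t + 6)/2 = 3/2 - (6 + t)/2 = 3/2 + (-3 - t/2) = -3/2 - t/2)
B = -6 (B = (-3/2 - ½*1)*3 = (-3/2 - ½)*3 = -2*3 = -6)
A(Q, z) = Q + 2*z
6*(B + A(-4, I(6, 1))) - 1*(-607) = 6*(-6 + (-4 + 2*5)) - 1*(-607) = 6*(-6 + (-4 + 10)) + 607 = 6*(-6 + 6) + 607 = 6*0 + 607 = 0 + 607 = 607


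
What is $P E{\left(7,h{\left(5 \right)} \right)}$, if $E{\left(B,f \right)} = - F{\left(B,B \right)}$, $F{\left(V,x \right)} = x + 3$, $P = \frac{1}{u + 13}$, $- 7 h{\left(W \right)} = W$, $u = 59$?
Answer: $- \frac{5}{36} \approx -0.13889$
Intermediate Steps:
$h{\left(W \right)} = - \frac{W}{7}$
$P = \frac{1}{72}$ ($P = \frac{1}{59 + 13} = \frac{1}{72} \approx 0.013889$)
$F{\left(V,x \right)} = 3 + x$
$E{\left(B,f \right)} = -3 - B$ ($E{\left(B,f \right)} = - (3 + B) = -3 - B$)
$P E{\left(7,h{\left(5 \right)} \right)} = \frac{-3 - 7}{72} = \frac{1}{72} \left(-10\right) = - \frac{5}{36}$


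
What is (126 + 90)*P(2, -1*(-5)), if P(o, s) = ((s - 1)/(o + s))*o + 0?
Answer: 1728/7 ≈ 246.86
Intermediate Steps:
P(o, s) = o*(-1 + s)/(o + s) (P(o, s) = ((-1 + s)/(o + s))*o + 0 = o*(-1 + s)/(o + s) + 0 = o*(-1 + s)/(o + s))
(126 + 90)*P(2, -1*(-5)) = (126 + 90)*(2*(-1 - 1*(-5))/(2 - 1*(-5))) = 216*(2*(-1 + 5)/(2 + 5)) = 216*(2*4/7) = 216*(2*(1/7)*4) = 216*(8/7) = 1728/7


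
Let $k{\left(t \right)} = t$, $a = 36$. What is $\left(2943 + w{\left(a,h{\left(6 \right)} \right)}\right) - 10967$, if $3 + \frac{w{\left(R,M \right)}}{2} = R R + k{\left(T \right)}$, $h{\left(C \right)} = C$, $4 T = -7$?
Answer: $- \frac{10883}{2} \approx -5441.5$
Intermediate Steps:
$T = - \frac{7}{4}$ ($T = \frac{1}{4} \left(-7\right) = - \frac{7}{4} \approx -1.75$)
$w{\left(R,M \right)} = - \frac{19}{2} + 2 R^{2}$ ($w{\left(R,M \right)} = -6 + 2 \left(R R - \frac{7}{4}\right) = -6 + 2 \left(R^{2} - \frac{7}{4}\right) = -6 + 2 \left(- \frac{7}{4} + R^{2}\right) = -6 + \left(- \frac{7}{2} + 2 R^{2}\right) = - \frac{19}{2} + 2 R^{2}$)
$\left(2943 + w{\left(a,h{\left(6 \right)} \right)}\right) - 10967 = \left(2943 - \left(\frac{19}{2} - 2 \cdot 36^{2}\right)\right) - 10967 = \left(2943 + \left(- \frac{19}{2} + 2 \cdot 1296\right)\right) - 10967 = \left(2943 + \left(- \frac{19}{2} + 2592\right)\right) - 10967 = \left(2943 + \frac{5165}{2}\right) - 10967 = \frac{11051}{2} - 10967 = - \frac{10883}{2}$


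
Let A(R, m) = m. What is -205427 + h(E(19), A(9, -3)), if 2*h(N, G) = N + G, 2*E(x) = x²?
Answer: -821353/4 ≈ -2.0534e+5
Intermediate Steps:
E(x) = x²/2
h(N, G) = G/2 + N/2 (h(N, G) = (N + G)/2 = (G + N)/2 = G/2 + N/2)
-205427 + h(E(19), A(9, -3)) = -205427 + ((½)*(-3) + ((½)*19²)/2) = -205427 + (-3/2 + ((½)*361)/2) = -205427 + (-3/2 + (½)*(361/2)) = -205427 + (-3/2 + 361/4) = -205427 + 355/4 = -821353/4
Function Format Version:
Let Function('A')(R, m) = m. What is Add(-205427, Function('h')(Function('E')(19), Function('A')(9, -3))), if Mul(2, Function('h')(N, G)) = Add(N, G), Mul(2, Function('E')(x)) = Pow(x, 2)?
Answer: Rational(-821353, 4) ≈ -2.0534e+5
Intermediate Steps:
Function('E')(x) = Mul(Rational(1, 2), Pow(x, 2))
Function('h')(N, G) = Add(Mul(Rational(1, 2), G), Mul(Rational(1, 2), N)) (Function('h')(N, G) = Mul(Rational(1, 2), Add(N, G)) = Mul(Rational(1, 2), Add(G, N)) = Add(Mul(Rational(1, 2), G), Mul(Rational(1, 2), N)))
Add(-205427, Function('h')(Function('E')(19), Function('A')(9, -3))) = Add(-205427, Add(Mul(Rational(1, 2), -3), Mul(Rational(1, 2), Mul(Rational(1, 2), Pow(19, 2))))) = Add(-205427, Add(Rational(-3, 2), Mul(Rational(1, 2), Mul(Rational(1, 2), 361)))) = Add(-205427, Add(Rational(-3, 2), Mul(Rational(1, 2), Rational(361, 2)))) = Add(-205427, Add(Rational(-3, 2), Rational(361, 4))) = Add(-205427, Rational(355, 4)) = Rational(-821353, 4)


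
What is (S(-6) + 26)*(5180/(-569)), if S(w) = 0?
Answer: -134680/569 ≈ -236.70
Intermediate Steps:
(S(-6) + 26)*(5180/(-569)) = (0 + 26)*(5180/(-569)) = 26*(5180*(-1/569)) = 26*(-5180/569) = -134680/569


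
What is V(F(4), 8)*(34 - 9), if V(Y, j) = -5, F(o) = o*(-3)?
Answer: -125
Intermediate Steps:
F(o) = -3*o
V(F(4), 8)*(34 - 9) = -5*(34 - 9) = -5*25 = -125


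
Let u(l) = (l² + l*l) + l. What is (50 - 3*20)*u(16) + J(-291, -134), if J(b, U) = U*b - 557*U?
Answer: 108352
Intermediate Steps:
u(l) = l + 2*l² (u(l) = (l² + l²) + l = 2*l² + l = l + 2*l²)
J(b, U) = -557*U + U*b
(50 - 3*20)*u(16) + J(-291, -134) = (50 - 3*20)*(16*(1 + 2*16)) - 134*(-557 - 291) = (50 - 60)*(16*(1 + 32)) - 134*(-848) = -160*33 + 113632 = -10*528 + 113632 = -5280 + 113632 = 108352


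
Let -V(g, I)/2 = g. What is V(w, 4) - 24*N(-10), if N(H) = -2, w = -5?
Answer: 58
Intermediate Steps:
V(g, I) = -2*g
V(w, 4) - 24*N(-10) = -2*(-5) - 24*(-2) = 10 + 48 = 58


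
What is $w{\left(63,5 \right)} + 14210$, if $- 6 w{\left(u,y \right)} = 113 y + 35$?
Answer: $14110$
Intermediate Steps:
$w{\left(u,y \right)} = - \frac{35}{6} - \frac{113 y}{6}$ ($w{\left(u,y \right)} = - \frac{113 y + 35}{6} = - \frac{35 + 113 y}{6} = - \frac{35}{6} - \frac{113 y}{6}$)
$w{\left(63,5 \right)} + 14210 = \left(- \frac{35}{6} - \frac{565}{6}\right) + 14210 = -100 + 14210 = 14110$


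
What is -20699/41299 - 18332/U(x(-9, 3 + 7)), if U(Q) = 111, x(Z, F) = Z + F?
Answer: -759390857/4584189 ≈ -165.65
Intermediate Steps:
x(Z, F) = F + Z
-20699/41299 - 18332/U(x(-9, 3 + 7)) = -20699/41299 - 18332/111 = -759390857/4584189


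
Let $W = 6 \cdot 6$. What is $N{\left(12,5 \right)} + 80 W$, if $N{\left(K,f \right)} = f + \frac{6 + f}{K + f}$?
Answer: $\frac{49056}{17} \approx 2885.6$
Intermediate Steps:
$N{\left(K,f \right)} = f + \frac{6 + f}{K + f}$
$W = 36$
$N{\left(12,5 \right)} + 80 W = \frac{6 + 5 + 5^{2} + 12 \cdot 5}{12 + 5} + 80 \cdot 36 = \frac{6 + 5 + 25 + 60}{17} + 2880 = \frac{1}{17} \cdot 96 + 2880 = \frac{96}{17} + 2880 = \frac{49056}{17}$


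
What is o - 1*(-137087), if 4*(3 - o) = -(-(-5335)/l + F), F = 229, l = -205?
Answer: 11245541/82 ≈ 1.3714e+5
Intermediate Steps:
o = 4407/82 (o = 3 - (-1)*(-(-5335)/(-205) + 229)/4 = 3 - (-1)*(-(-5335)*(-1)/205 + 229)/4 = 3 - (-1)*(-55*97/205 + 229)/4 = 3 - (-1)*(-1067/41 + 229)/4 = 3 - (-1)*8322/(4*41) = 3 - ¼*(-8322/41) = 3 + 4161/82 = 4407/82 ≈ 53.744)
o - 1*(-137087) = 4407/82 - 1*(-137087) = 4407/82 + 137087 = 11245541/82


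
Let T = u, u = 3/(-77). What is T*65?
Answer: -195/77 ≈ -2.5325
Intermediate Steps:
u = -3/77 (u = 3*(-1/77) = -3/77 ≈ -0.038961)
T = -3/77 ≈ -0.038961
T*65 = -3/77*65 = -195/77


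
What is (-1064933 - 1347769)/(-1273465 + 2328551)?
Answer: -1206351/527543 ≈ -2.2867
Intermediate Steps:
(-1064933 - 1347769)/(-1273465 + 2328551) = -2412702/1055086 = -2412702*1/1055086 = -1206351/527543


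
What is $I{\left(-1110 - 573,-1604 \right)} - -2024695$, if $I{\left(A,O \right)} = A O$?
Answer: $4724227$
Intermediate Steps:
$I{\left(-1110 - 573,-1604 \right)} - -2024695 = \left(-1110 - 573\right) \left(-1604\right) - -2024695 = \left(-1110 - 573\right) \left(-1604\right) + 2024695 = \left(-1683\right) \left(-1604\right) + 2024695 = 2699532 + 2024695 = 4724227$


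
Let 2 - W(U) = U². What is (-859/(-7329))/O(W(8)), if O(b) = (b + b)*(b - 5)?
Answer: 859/60889332 ≈ 1.4108e-5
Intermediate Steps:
W(U) = 2 - U²
O(b) = 2*b*(-5 + b) (O(b) = (2*b)*(-5 + b) = 2*b*(-5 + b))
(-859/(-7329))/O(W(8)) = (-859/(-7329))/((2*(2 - 1*8²)*(-5 + (2 - 1*8²)))) = (-859*(-1/7329))/((2*(2 - 1*64)*(-5 + (2 - 1*64)))) = 859/(7329*((2*(2 - 64)*(-5 + (2 - 64))))) = 859/(7329*((2*(-62)*(-5 - 62)))) = 859/(7329*((2*(-62)*(-67)))) = (859/7329)/8308 = (859/7329)*(1/8308) = 859/60889332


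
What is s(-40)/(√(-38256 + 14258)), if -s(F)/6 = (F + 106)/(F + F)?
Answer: -99*I*√142/36920 ≈ -0.031953*I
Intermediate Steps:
s(F) = -3*(106 + F)/F (s(F) = -6*(F + 106)/(F + F) = -6*(106 + F)/(2*F) = -6*(106 + F)*1/(2*F) = -3*(106 + F)/F)
s(-40)/(√(-38256 + 14258)) = (-3 - 318/(-40))/(√(-38256 + 14258)) = (-3 - 318*(-1/40))/(√(-23998)) = (-3 + 159/20)/((13*I*√142)) = 99*(-I*√142/1846)/20 = -99*I*√142/36920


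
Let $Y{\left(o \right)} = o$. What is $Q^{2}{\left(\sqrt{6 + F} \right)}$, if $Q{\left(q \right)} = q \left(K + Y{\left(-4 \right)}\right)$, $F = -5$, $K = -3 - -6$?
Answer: $1$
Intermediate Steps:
$K = 3$ ($K = -3 + 6 = 3$)
$Q{\left(q \right)} = - q$ ($Q{\left(q \right)} = q \left(3 - 4\right) = q \left(-1\right) = - q$)
$Q^{2}{\left(\sqrt{6 + F} \right)} = \left(- \sqrt{6 - 5}\right)^{2} = \left(- \sqrt{1}\right)^{2} = \left(\left(-1\right) 1\right)^{2} = \left(-1\right)^{2} = 1$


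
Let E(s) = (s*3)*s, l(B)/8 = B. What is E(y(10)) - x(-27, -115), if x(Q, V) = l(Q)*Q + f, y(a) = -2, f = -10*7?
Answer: -5750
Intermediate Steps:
l(B) = 8*B
f = -70
x(Q, V) = -70 + 8*Q² (x(Q, V) = (8*Q)*Q - 70 = 8*Q² - 70 = -70 + 8*Q²)
E(s) = 3*s² (E(s) = (3*s)*s = 3*s²)
E(y(10)) - x(-27, -115) = 3*(-2)² - (-70 + 8*(-27)²) = 3*4 - (-70 + 8*729) = 12 - (-70 + 5832) = 12 - 1*5762 = 12 - 5762 = -5750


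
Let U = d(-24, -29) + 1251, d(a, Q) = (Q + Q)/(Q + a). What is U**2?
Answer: 4403782321/2809 ≈ 1.5677e+6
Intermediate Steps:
d(a, Q) = 2*Q/(Q + a) (d(a, Q) = (2*Q)/(Q + a) = 2*Q/(Q + a))
U = 66361/53 (U = 2*(-29)/(-29 - 24) + 1251 = 2*(-29)/(-53) + 1251 = 2*(-29)*(-1/53) + 1251 = 58/53 + 1251 = 66361/53 ≈ 1252.1)
U**2 = (66361/53)**2 = 4403782321/2809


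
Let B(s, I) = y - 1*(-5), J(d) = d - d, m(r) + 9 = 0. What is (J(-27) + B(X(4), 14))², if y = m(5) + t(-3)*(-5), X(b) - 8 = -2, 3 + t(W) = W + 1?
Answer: 441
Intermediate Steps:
t(W) = -2 + W (t(W) = -3 + (W + 1) = -3 + (1 + W) = -2 + W)
m(r) = -9 (m(r) = -9 + 0 = -9)
X(b) = 6 (X(b) = 8 - 2 = 6)
J(d) = 0
y = 16 (y = -9 + (-2 - 3)*(-5) = -9 - 5*(-5) = -9 + 25 = 16)
B(s, I) = 21 (B(s, I) = 16 - 1*(-5) = 16 + 5 = 21)
(J(-27) + B(X(4), 14))² = (0 + 21)² = 21² = 441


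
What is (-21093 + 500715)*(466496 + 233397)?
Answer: 335684080446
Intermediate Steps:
(-21093 + 500715)*(466496 + 233397) = 479622*699893 = 335684080446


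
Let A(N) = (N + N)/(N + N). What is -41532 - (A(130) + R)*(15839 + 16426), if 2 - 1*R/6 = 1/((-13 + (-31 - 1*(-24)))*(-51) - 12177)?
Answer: -1714437993/3719 ≈ -4.6099e+5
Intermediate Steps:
R = 44630/3719 (R = 12 - 6/((-13 + (-31 - 1*(-24)))*(-51) - 12177) = 12 - 6/((-13 + (-31 + 24))*(-51) - 12177) = 12 - 6/((-13 - 7)*(-51) - 12177) = 12 - 6/(-20*(-51) - 12177) = 12 - 6/(1020 - 12177) = 12 - 6/(-11157) = 12 - 6*(-1/11157) = 12 + 2/3719 = 44630/3719 ≈ 12.001)
A(N) = 1 (A(N) = (2*N)/((2*N)) = (2*N)*(1/(2*N)) = 1)
-41532 - (A(130) + R)*(15839 + 16426) = -41532 - (1 + 44630/3719)*(15839 + 16426) = -41532 - 48349*32265/3719 = -41532 - 1*1559980485/3719 = -41532 - 1559980485/3719 = -1714437993/3719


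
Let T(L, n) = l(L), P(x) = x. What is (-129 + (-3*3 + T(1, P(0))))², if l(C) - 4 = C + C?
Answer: 17424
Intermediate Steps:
l(C) = 4 + 2*C (l(C) = 4 + (C + C) = 4 + 2*C)
T(L, n) = 4 + 2*L
(-129 + (-3*3 + T(1, P(0))))² = (-129 + (-3*3 + (4 + 2*1)))² = (-129 + (-9 + (4 + 2)))² = (-129 + (-9 + 6))² = (-129 - 3)² = (-132)² = 17424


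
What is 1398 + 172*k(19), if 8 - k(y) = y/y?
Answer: 2602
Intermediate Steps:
k(y) = 7 (k(y) = 8 - y/y = 8 - 1*1 = 8 - 1 = 7)
1398 + 172*k(19) = 1398 + 172*7 = 1398 + 1204 = 2602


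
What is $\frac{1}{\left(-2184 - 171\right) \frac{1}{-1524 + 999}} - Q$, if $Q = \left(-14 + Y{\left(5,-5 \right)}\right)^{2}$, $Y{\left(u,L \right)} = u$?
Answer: $- \frac{12682}{157} \approx -80.777$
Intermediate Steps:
$Q = 81$ ($Q = \left(-14 + 5\right)^{2} = \left(-9\right)^{2} = 81$)
$\frac{1}{\left(-2184 - 171\right) \frac{1}{-1524 + 999}} - Q = \frac{1}{\left(-2184 - 171\right) \frac{1}{-1524 + 999}} - 81 = \frac{1}{\left(-2355\right) \frac{1}{-525}} - 81 = \frac{1}{\left(-2355\right) \left(- \frac{1}{525}\right)} - 81 = \frac{1}{\frac{157}{35}} - 81 = \frac{35}{157} - 81 = - \frac{12682}{157}$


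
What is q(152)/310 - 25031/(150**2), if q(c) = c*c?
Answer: 51208039/697500 ≈ 73.417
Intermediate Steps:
q(c) = c**2
q(152)/310 - 25031/(150**2) = 152**2/310 - 25031/(150**2) = 23104*(1/310) - 25031/22500 = 11552/155 - 25031*1/22500 = 11552/155 - 25031/22500 = 51208039/697500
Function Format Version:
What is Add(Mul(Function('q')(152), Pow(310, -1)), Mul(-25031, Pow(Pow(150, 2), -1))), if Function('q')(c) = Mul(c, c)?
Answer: Rational(51208039, 697500) ≈ 73.417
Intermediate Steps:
Function('q')(c) = Pow(c, 2)
Add(Mul(Function('q')(152), Pow(310, -1)), Mul(-25031, Pow(Pow(150, 2), -1))) = Add(Mul(Pow(152, 2), Pow(310, -1)), Mul(-25031, Pow(Pow(150, 2), -1))) = Add(Mul(23104, Rational(1, 310)), Mul(-25031, Pow(22500, -1))) = Add(Rational(11552, 155), Mul(-25031, Rational(1, 22500))) = Add(Rational(11552, 155), Rational(-25031, 22500)) = Rational(51208039, 697500)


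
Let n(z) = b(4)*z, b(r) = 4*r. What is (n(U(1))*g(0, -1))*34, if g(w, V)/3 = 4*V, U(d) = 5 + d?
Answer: -39168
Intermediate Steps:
g(w, V) = 12*V (g(w, V) = 3*(4*V) = 12*V)
n(z) = 16*z (n(z) = (4*4)*z = 16*z)
(n(U(1))*g(0, -1))*34 = ((16*(5 + 1))*(12*(-1)))*34 = ((16*6)*(-12))*34 = (96*(-12))*34 = -1152*34 = -39168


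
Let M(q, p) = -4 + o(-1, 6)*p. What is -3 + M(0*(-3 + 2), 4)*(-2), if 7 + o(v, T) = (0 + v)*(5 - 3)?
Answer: 77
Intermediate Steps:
o(v, T) = -7 + 2*v (o(v, T) = -7 + (0 + v)*(5 - 3) = -7 + v*2 = -7 + 2*v)
M(q, p) = -4 - 9*p (M(q, p) = -4 + (-7 + 2*(-1))*p = -4 + (-7 - 2)*p = -4 - 9*p)
-3 + M(0*(-3 + 2), 4)*(-2) = -3 + (-4 - 9*4)*(-2) = -3 + (-4 - 36)*(-2) = -3 - 40*(-2) = -3 + 80 = 77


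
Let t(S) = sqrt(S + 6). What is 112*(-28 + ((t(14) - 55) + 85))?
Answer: 224 + 224*sqrt(5) ≈ 724.88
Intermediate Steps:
t(S) = sqrt(6 + S)
112*(-28 + ((t(14) - 55) + 85)) = 112*(-28 + ((sqrt(6 + 14) - 55) + 85)) = 112*(-28 + ((sqrt(20) - 55) + 85)) = 112*(-28 + ((2*sqrt(5) - 55) + 85)) = 112*(-28 + ((-55 + 2*sqrt(5)) + 85)) = 112*(-28 + (30 + 2*sqrt(5))) = 112*(2 + 2*sqrt(5)) = 224 + 224*sqrt(5)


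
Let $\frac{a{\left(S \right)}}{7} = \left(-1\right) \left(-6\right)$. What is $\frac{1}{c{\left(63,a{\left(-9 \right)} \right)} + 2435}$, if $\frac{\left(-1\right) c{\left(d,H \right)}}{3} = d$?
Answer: $\frac{1}{2246} \approx 0.00044524$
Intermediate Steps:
$a{\left(S \right)} = 42$ ($a{\left(S \right)} = 7 \left(\left(-1\right) \left(-6\right)\right) = 7 \cdot 6 = 42$)
$c{\left(d,H \right)} = - 3 d$
$\frac{1}{c{\left(63,a{\left(-9 \right)} \right)} + 2435} = \frac{1}{\left(-3\right) 63 + 2435} = \frac{1}{-189 + 2435} = \frac{1}{2246}$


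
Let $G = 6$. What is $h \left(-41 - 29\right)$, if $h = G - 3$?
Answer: $-210$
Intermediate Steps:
$h = 3$ ($h = 6 - 3 = 3$)
$h \left(-41 - 29\right) = 3 \left(-41 - 29\right) = 3 \left(-70\right) = -210$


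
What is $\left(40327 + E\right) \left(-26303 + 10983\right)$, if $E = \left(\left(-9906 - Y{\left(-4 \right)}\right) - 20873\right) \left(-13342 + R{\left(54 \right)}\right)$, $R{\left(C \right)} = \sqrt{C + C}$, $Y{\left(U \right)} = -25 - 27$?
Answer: $-6281199402520 + 2824425840 \sqrt{3} \approx -6.2763 \cdot 10^{12}$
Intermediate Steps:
$Y{\left(U \right)} = -52$
$R{\left(C \right)} = \sqrt{2} \sqrt{C}$ ($R{\left(C \right)} = \sqrt{2 C} = \sqrt{2} \sqrt{C}$)
$E = 409959634 - 184362 \sqrt{3}$ ($E = \left(\left(-9906 - -52\right) - 20873\right) \left(-13342 + \sqrt{2} \sqrt{54}\right) = \left(\left(-9906 + 52\right) - 20873\right) \left(-13342 + \sqrt{2} \cdot 3 \sqrt{6}\right) = \left(-9854 - 20873\right) \left(-13342 + 6 \sqrt{3}\right) = - 30727 \left(-13342 + 6 \sqrt{3}\right) = 409959634 - 184362 \sqrt{3} \approx 4.0964 \cdot 10^{8}$)
$\left(40327 + E\right) \left(-26303 + 10983\right) = \left(40327 + \left(409959634 - 184362 \sqrt{3}\right)\right) \left(-26303 + 10983\right) = \left(409999961 - 184362 \sqrt{3}\right) \left(-15320\right) = -6281199402520 + 2824425840 \sqrt{3}$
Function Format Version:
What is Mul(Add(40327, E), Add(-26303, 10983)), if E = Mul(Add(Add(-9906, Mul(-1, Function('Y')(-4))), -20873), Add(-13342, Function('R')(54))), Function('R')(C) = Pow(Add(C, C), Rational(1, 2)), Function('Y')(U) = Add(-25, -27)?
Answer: Add(-6281199402520, Mul(2824425840, Pow(3, Rational(1, 2)))) ≈ -6.2763e+12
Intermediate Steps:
Function('Y')(U) = -52
Function('R')(C) = Mul(Pow(2, Rational(1, 2)), Pow(C, Rational(1, 2))) (Function('R')(C) = Pow(Mul(2, C), Rational(1, 2)) = Mul(Pow(2, Rational(1, 2)), Pow(C, Rational(1, 2))))
E = Add(409959634, Mul(-184362, Pow(3, Rational(1, 2)))) (E = Mul(Add(Add(-9906, Mul(-1, -52)), -20873), Add(-13342, Mul(Pow(2, Rational(1, 2)), Pow(54, Rational(1, 2))))) = Mul(Add(Add(-9906, 52), -20873), Add(-13342, Mul(Pow(2, Rational(1, 2)), Mul(3, Pow(6, Rational(1, 2)))))) = Mul(Add(-9854, -20873), Add(-13342, Mul(6, Pow(3, Rational(1, 2))))) = Mul(-30727, Add(-13342, Mul(6, Pow(3, Rational(1, 2))))) = Add(409959634, Mul(-184362, Pow(3, Rational(1, 2)))) ≈ 4.0964e+8)
Mul(Add(40327, E), Add(-26303, 10983)) = Mul(Add(40327, Add(409959634, Mul(-184362, Pow(3, Rational(1, 2))))), Add(-26303, 10983)) = Mul(Add(409999961, Mul(-184362, Pow(3, Rational(1, 2)))), -15320) = Add(-6281199402520, Mul(2824425840, Pow(3, Rational(1, 2))))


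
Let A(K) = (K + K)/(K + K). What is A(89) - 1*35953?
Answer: -35952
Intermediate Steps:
A(K) = 1 (A(K) = (2*K)/((2*K)) = (2*K)*(1/(2*K)) = 1)
A(89) - 1*35953 = 1 - 1*35953 = 1 - 35953 = -35952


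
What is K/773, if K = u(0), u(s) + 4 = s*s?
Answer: -4/773 ≈ -0.0051746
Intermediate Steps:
u(s) = -4 + s² (u(s) = -4 + s*s = -4 + s²)
K = -4 (K = -4 + 0² = -4 + 0 = -4)
K/773 = -4/773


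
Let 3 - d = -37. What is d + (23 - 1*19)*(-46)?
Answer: -144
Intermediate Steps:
d = 40 (d = 3 - 1*(-37) = 3 + 37 = 40)
d + (23 - 1*19)*(-46) = 40 + (23 - 1*19)*(-46) = 40 + (23 - 19)*(-46) = 40 + 4*(-46) = 40 - 184 = -144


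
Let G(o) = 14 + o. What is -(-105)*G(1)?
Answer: 1575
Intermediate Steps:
-(-105)*G(1) = -(-105)*(14 + 1) = -(-105)*15 = -1*(-1575) = 1575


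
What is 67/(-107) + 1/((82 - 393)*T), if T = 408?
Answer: -8501603/13577016 ≈ -0.62618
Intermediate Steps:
67/(-107) + 1/((82 - 393)*T) = 67/(-107) + 1/((82 - 393)*408) = 67*(-1/107) + (1/408)/(-311) = -67/107 - 1/311*1/408 = -67/107 - 1/126888 = -8501603/13577016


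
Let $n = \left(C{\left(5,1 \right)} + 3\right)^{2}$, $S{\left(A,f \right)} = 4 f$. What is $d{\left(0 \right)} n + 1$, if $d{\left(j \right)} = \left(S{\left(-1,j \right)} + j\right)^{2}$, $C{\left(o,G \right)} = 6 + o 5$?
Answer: $1$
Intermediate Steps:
$C{\left(o,G \right)} = 6 + 5 o$
$d{\left(j \right)} = 25 j^{2}$ ($d{\left(j \right)} = \left(4 j + j\right)^{2} = \left(5 j\right)^{2} = 25 j^{2}$)
$n = 1156$ ($n = \left(\left(6 + 5 \cdot 5\right) + 3\right)^{2} = \left(\left(6 + 25\right) + 3\right)^{2} = \left(31 + 3\right)^{2} = 34^{2} = 1156$)
$d{\left(0 \right)} n + 1 = 25 \cdot 0^{2} \cdot 1156 + 1 = 25 \cdot 0 \cdot 1156 + 1 = 0 \cdot 1156 + 1 = 0 + 1 = 1$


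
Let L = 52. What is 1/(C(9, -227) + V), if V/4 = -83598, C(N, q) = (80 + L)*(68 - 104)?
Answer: -1/339144 ≈ -2.9486e-6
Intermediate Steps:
C(N, q) = -4752 (C(N, q) = (80 + 52)*(68 - 104) = 132*(-36) = -4752)
V = -334392 (V = 4*(-83598) = -334392)
1/(C(9, -227) + V) = 1/(-4752 - 334392) = 1/(-339144) = -1/339144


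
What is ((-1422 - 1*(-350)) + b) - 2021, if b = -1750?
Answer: -4843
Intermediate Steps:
((-1422 - 1*(-350)) + b) - 2021 = ((-1422 - 1*(-350)) - 1750) - 2021 = ((-1422 + 350) - 1750) - 2021 = (-1072 - 1750) - 2021 = -2822 - 2021 = -4843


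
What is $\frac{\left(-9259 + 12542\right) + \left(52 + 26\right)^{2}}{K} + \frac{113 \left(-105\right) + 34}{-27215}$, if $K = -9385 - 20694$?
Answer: $\frac{100941744}{818599985} \approx 0.12331$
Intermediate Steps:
$K = -30079$ ($K = -9385 - 20694 = -30079$)
$\frac{\left(-9259 + 12542\right) + \left(52 + 26\right)^{2}}{K} + \frac{113 \left(-105\right) + 34}{-27215} = \frac{\left(-9259 + 12542\right) + \left(52 + 26\right)^{2}}{-30079} + \frac{113 \left(-105\right) + 34}{-27215} = \left(3283 + 78^{2}\right) \left(- \frac{1}{30079}\right) + \left(-11865 + 34\right) \left(- \frac{1}{27215}\right) = \left(3283 + 6084\right) \left(- \frac{1}{30079}\right) - - \frac{11831}{27215} = 9367 \left(- \frac{1}{30079}\right) + \frac{11831}{27215} = - \frac{9367}{30079} + \frac{11831}{27215} = \frac{100941744}{818599985}$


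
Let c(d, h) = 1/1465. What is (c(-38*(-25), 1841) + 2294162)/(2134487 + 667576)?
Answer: 1120315777/1368340765 ≈ 0.81874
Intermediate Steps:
c(d, h) = 1/1465
(c(-38*(-25), 1841) + 2294162)/(2134487 + 667576) = (1/1465 + 2294162)/(2134487 + 667576) = (3360947331/1465)/2802063 = (3360947331/1465)*(1/2802063) = 1120315777/1368340765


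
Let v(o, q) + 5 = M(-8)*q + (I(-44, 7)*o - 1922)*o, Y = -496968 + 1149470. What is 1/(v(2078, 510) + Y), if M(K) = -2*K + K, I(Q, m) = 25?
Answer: 1/104614761 ≈ 9.5589e-9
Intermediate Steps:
Y = 652502
M(K) = -K
v(o, q) = -5 + 8*q + o*(-1922 + 25*o) (v(o, q) = -5 + ((-1*(-8))*q + (25*o - 1922)*o) = -5 + (8*q + (-1922 + 25*o)*o) = -5 + (8*q + o*(-1922 + 25*o)) = -5 + 8*q + o*(-1922 + 25*o))
1/(v(2078, 510) + Y) = 1/((-5 - 1922*2078 + 8*510 + 25*2078**2) + 652502) = 1/((-5 - 3993916 + 4080 + 25*4318084) + 652502) = 1/((-5 - 3993916 + 4080 + 107952100) + 652502) = 1/(103962259 + 652502) = 1/104614761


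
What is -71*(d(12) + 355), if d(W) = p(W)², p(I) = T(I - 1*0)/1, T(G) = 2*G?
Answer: -66101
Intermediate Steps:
p(I) = 2*I (p(I) = (2*(I - 1*0))/1 = (2*(I + 0))*1 = (2*I)*1 = 2*I)
d(W) = 4*W² (d(W) = (2*W)² = 4*W²)
-71*(d(12) + 355) = -71*(4*12² + 355) = -71*(4*144 + 355) = -71*(576 + 355) = -71*931 = -66101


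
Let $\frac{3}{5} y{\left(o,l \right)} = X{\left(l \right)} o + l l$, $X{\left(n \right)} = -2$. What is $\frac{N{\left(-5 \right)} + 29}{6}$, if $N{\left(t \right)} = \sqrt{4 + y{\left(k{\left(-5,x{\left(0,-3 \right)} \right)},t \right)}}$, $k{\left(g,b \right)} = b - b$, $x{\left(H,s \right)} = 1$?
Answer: $\frac{29}{6} + \frac{\sqrt{411}}{18} \approx 5.9596$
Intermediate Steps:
$k{\left(g,b \right)} = 0$
$y{\left(o,l \right)} = - \frac{10 o}{3} + \frac{5 l^{2}}{3}$ ($y{\left(o,l \right)} = \frac{5 \left(- 2 o + l l\right)}{3} = \frac{5 \left(- 2 o + l^{2}\right)}{3} = \frac{5 \left(l^{2} - 2 o\right)}{3} = - \frac{10 o}{3} + \frac{5 l^{2}}{3}$)
$N{\left(t \right)} = \sqrt{4 + \frac{5 t^{2}}{3}}$ ($N{\left(t \right)} = \sqrt{4 + \left(\left(- \frac{10}{3}\right) 0 + \frac{5 t^{2}}{3}\right)} = \sqrt{4 + \left(0 + \frac{5 t^{2}}{3}\right)} = \sqrt{4 + \frac{5 t^{2}}{3}}$)
$\frac{N{\left(-5 \right)} + 29}{6} = \frac{\frac{\sqrt{36 + 15 \left(-5\right)^{2}}}{3} + 29}{6} = \frac{\frac{\sqrt{36 + 15 \cdot 25}}{3} + 29}{6} = \frac{\frac{\sqrt{36 + 375}}{3} + 29}{6} = \frac{\frac{\sqrt{411}}{3} + 29}{6} = \frac{29 + \frac{\sqrt{411}}{3}}{6} = \frac{29}{6} + \frac{\sqrt{411}}{18}$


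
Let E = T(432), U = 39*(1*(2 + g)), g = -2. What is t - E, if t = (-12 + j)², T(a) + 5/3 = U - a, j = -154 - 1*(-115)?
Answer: 9104/3 ≈ 3034.7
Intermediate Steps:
j = -39 (j = -154 + 115 = -39)
U = 0 (U = 39*(1*(2 - 2)) = 39*(1*0) = 39*0 = 0)
T(a) = -5/3 - a (T(a) = -5/3 + (0 - a) = -5/3 - a)
E = -1301/3 (E = -5/3 - 1*432 = -5/3 - 432 = -1301/3 ≈ -433.67)
t = 2601 (t = (-12 - 39)² = (-51)² = 2601)
t - E = 2601 - 1*(-1301/3) = 2601 + 1301/3 = 9104/3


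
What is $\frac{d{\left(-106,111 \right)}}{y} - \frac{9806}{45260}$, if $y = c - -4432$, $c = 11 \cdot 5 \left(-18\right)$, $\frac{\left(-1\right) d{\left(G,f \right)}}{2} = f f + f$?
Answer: $- \frac{289774223}{38946230} \approx -7.4404$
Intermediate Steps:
$d{\left(G,f \right)} = - 2 f - 2 f^{2}$ ($d{\left(G,f \right)} = - 2 \left(f f + f\right) = - 2 \left(f^{2} + f\right) = - 2 \left(f + f^{2}\right) = - 2 f - 2 f^{2}$)
$c = -990$ ($c = 55 \left(-18\right) = -990$)
$y = 3442$ ($y = -990 - -4432 = -990 + 4432 = 3442$)
$\frac{d{\left(-106,111 \right)}}{y} - \frac{9806}{45260} = \frac{\left(-2\right) 111 \left(1 + 111\right)}{3442} - \frac{9806}{45260} = \left(-2\right) 111 \cdot 112 \cdot \frac{1}{3442} - \frac{4903}{22630} = \left(-24864\right) \frac{1}{3442} - \frac{4903}{22630} = - \frac{12432}{1721} - \frac{4903}{22630} = - \frac{289774223}{38946230}$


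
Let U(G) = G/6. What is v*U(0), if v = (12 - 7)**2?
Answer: 0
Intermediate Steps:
U(G) = G/6 (U(G) = G*(1/6) = G/6)
v = 25 (v = 5**2 = 25)
v*U(0) = 25*((1/6)*0) = 25*0 = 0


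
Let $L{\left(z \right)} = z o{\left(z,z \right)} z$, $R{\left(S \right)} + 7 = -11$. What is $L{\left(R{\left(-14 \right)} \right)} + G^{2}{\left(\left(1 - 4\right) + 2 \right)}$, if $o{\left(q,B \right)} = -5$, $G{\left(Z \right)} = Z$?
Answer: $-1619$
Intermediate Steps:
$R{\left(S \right)} = -18$ ($R{\left(S \right)} = -7 - 11 = -18$)
$L{\left(z \right)} = - 5 z^{2}$ ($L{\left(z \right)} = z \left(-5\right) z = - 5 z z = - 5 z^{2}$)
$L{\left(R{\left(-14 \right)} \right)} + G^{2}{\left(\left(1 - 4\right) + 2 \right)} = - 5 \left(-18\right)^{2} + \left(\left(1 - 4\right) + 2\right)^{2} = \left(-5\right) 324 + \left(-3 + 2\right)^{2} = -1620 + \left(-1\right)^{2} = -1620 + 1 = -1619$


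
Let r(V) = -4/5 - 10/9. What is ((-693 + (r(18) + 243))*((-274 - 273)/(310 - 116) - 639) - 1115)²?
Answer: 1590578041934701681/19053225 ≈ 8.3481e+10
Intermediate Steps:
r(V) = -86/45 (r(V) = -4*⅕ - 10*⅑ = -⅘ - 10/9 = -86/45)
((-693 + (r(18) + 243))*((-274 - 273)/(310 - 116) - 639) - 1115)² = ((-693 + (-86/45 + 243))*((-274 - 273)/(310 - 116) - 639) - 1115)² = ((-693 + 10849/45)*(-547/194 - 639) - 1115)² = (-20336*(-547*1/194 - 639)/45 - 1115)² = (-20336*(-547/194 - 639)/45 - 1115)² = (-20336/45*(-124513/194) - 1115)² = (1266048184/4365 - 1115)² = (1261181209/4365)² = 1590578041934701681/19053225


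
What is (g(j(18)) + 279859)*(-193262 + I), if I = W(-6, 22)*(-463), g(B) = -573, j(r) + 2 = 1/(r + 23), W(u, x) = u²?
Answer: -58630509980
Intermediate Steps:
j(r) = -2 + 1/(23 + r) (j(r) = -2 + 1/(r + 23) = -2 + 1/(23 + r))
I = -16668 (I = (-6)²*(-463) = 36*(-463) = -16668)
(g(j(18)) + 279859)*(-193262 + I) = (-573 + 279859)*(-193262 - 16668) = 279286*(-209930) = -58630509980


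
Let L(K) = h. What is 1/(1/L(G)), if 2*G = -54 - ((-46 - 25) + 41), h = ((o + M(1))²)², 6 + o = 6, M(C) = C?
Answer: 1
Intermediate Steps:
o = 0 (o = -6 + 6 = 0)
h = 1 (h = ((0 + 1)²)² = (1²)² = 1² = 1)
G = -12 (G = (-54 - ((-46 - 25) + 41))/2 = (-54 - (-71 + 41))/2 = (-54 - 1*(-30))/2 = (-54 + 30)/2 = (½)*(-24) = -12)
L(K) = 1
1/(1/L(G)) = 1/(1/1) = 1/1 = 1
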